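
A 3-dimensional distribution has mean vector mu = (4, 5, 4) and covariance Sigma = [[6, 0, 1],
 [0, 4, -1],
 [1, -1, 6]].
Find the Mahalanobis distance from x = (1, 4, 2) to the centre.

Step 1 — centre the observation: (x - mu) = (-3, -1, -2).

Step 2 — invert Sigma (cofactor / det for 3×3, or solve directly):
  Sigma^{-1} = [[0.1716, -0.0075, -0.0299],
 [-0.0075, 0.2612, 0.0448],
 [-0.0299, 0.0448, 0.1791]].

Step 3 — form the quadratic (x - mu)^T · Sigma^{-1} · (x - mu):
  Sigma^{-1} · (x - mu) = (-0.4478, -0.3284, -0.3134).
  (x - mu)^T · [Sigma^{-1} · (x - mu)] = (-3)·(-0.4478) + (-1)·(-0.3284) + (-2)·(-0.3134) = 2.2985.

Step 4 — take square root: d = √(2.2985) ≈ 1.5161.

d(x, mu) = √(2.2985) ≈ 1.5161


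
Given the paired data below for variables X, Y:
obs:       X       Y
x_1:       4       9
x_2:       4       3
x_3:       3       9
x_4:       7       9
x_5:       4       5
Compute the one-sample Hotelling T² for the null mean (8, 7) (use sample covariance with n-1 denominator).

Step 1 — sample mean vector:
  mean(X) = (4 + 4 + 3 + 7 + 4) / 5 = 22/5 = 4.4
  mean(Y) = (9 + 3 + 9 + 9 + 5) / 5 = 35/5 = 7
  x̄ = (4.4, 7),  deviation x̄ - mu_0 = (4.4, 7) - (8, 7) = (-3.6, 0).

Step 2 — sample covariance matrix, S[i,j] = (1/(n-1)) · Σ_k (x_{k,i} - mean_i) · (x_{k,j} - mean_j), divisor n-1 = 4:
  S[X,X] = ((-0.4)·(-0.4) + (-0.4)·(-0.4) + (-1.4)·(-1.4) + (2.6)·(2.6) + (-0.4)·(-0.4)) / 4 = 9.2/4 = 2.3
  S[X,Y] = ((-0.4)·(2) + (-0.4)·(-4) + (-1.4)·(2) + (2.6)·(2) + (-0.4)·(-2)) / 4 = 4/4 = 1
  S[Y,Y] = ((2)·(2) + (-4)·(-4) + (2)·(2) + (2)·(2) + (-2)·(-2)) / 4 = 32/4 = 8
  S = [[2.3, 1],
 [1, 8]].

Step 3 — invert S. det(S) = 2.3·8 - (1)² = 17.4.
  S^{-1} = (1/det) · [[d, -b], [-b, a]] = [[0.4598, -0.0575],
 [-0.0575, 0.1322]].

Step 4 — quadratic form (x̄ - mu_0)^T · S^{-1} · (x̄ - mu_0):
  S^{-1} · (x̄ - mu_0) = (-1.6552, 0.2069),
  (x̄ - mu_0)^T · [...] = (-3.6)·(-1.6552) + (0)·(0.2069) = 5.9586.

Step 5 — scale by n: T² = 5 · 5.9586 = 29.7931.

T² ≈ 29.7931


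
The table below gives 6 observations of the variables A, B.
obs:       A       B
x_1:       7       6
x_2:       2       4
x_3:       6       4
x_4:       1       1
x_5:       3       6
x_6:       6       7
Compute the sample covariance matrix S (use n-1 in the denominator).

Step 1 — column means:
  mean(A) = (7 + 2 + 6 + 1 + 3 + 6) / 6 = 25/6 = 4.1667
  mean(B) = (6 + 4 + 4 + 1 + 6 + 7) / 6 = 28/6 = 4.6667

Step 2 — sample covariance S[i,j] = (1/(n-1)) · Σ_k (x_{k,i} - mean_i) · (x_{k,j} - mean_j), with n-1 = 5.
  S[A,A] = ((2.8333)·(2.8333) + (-2.1667)·(-2.1667) + (1.8333)·(1.8333) + (-3.1667)·(-3.1667) + (-1.1667)·(-1.1667) + (1.8333)·(1.8333)) / 5 = 30.8333/5 = 6.1667
  S[A,B] = ((2.8333)·(1.3333) + (-2.1667)·(-0.6667) + (1.8333)·(-0.6667) + (-3.1667)·(-3.6667) + (-1.1667)·(1.3333) + (1.8333)·(2.3333)) / 5 = 18.3333/5 = 3.6667
  S[B,B] = ((1.3333)·(1.3333) + (-0.6667)·(-0.6667) + (-0.6667)·(-0.6667) + (-3.6667)·(-3.6667) + (1.3333)·(1.3333) + (2.3333)·(2.3333)) / 5 = 23.3333/5 = 4.6667

S is symmetric (S[j,i] = S[i,j]). Assembling:

S = [[6.1667, 3.6667],
 [3.6667, 4.6667]]


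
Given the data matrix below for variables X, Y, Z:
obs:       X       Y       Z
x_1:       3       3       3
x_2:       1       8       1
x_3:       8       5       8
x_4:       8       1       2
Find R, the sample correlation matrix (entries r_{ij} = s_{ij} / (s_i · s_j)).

Step 1 — column means:
  mean(X) = (3 + 1 + 8 + 8) / 4 = 20/4 = 5
  mean(Y) = (3 + 8 + 5 + 1) / 4 = 17/4 = 4.25
  mean(Z) = (3 + 1 + 8 + 2) / 4 = 14/4 = 3.5

Step 2 — sample variances and covariances s[i,j] = (1/(n-1)) · Σ_k (x_{k,i} - mean_i) · (x_{k,j} - mean_j), with n-1 = 3:
  s[X,X] = ((-2)·(-2) + (-4)·(-4) + (3)·(3) + (3)·(3)) / 3 = 38/3 = 12.6667
  s[X,Y] = ((-2)·(-1.25) + (-4)·(3.75) + (3)·(0.75) + (3)·(-3.25)) / 3 = -20/3 = -6.6667
  s[X,Z] = ((-2)·(-0.5) + (-4)·(-2.5) + (3)·(4.5) + (3)·(-1.5)) / 3 = 20/3 = 6.6667
  s[Y,Y] = ((-1.25)·(-1.25) + (3.75)·(3.75) + (0.75)·(0.75) + (-3.25)·(-3.25)) / 3 = 26.75/3 = 8.9167
  s[Y,Z] = ((-1.25)·(-0.5) + (3.75)·(-2.5) + (0.75)·(4.5) + (-3.25)·(-1.5)) / 3 = -0.5/3 = -0.1667
  s[Z,Z] = ((-0.5)·(-0.5) + (-2.5)·(-2.5) + (4.5)·(4.5) + (-1.5)·(-1.5)) / 3 = 29/3 = 9.6667
  Sample standard deviations s_i = √(s[i,i]):
  s(X) = √(12.6667) = 3.559
  s(Y) = √(8.9167) = 2.9861
  s(Z) = √(9.6667) = 3.1091

Step 3 — r_{ij} = s_{ij} / (s_i · s_j):
  r[X,X] = 1 (diagonal).
  r[X,Y] = -6.6667 / (3.559 · 2.9861) = -6.6667 / 10.6275 = -0.6273
  r[X,Z] = 6.6667 / (3.559 · 3.1091) = 6.6667 / 11.0655 = 0.6025
  r[Y,Y] = 1 (diagonal).
  r[Y,Z] = -0.1667 / (2.9861 · 3.1091) = -0.1667 / 9.2841 = -0.018
  r[Z,Z] = 1 (diagonal).

R is symmetric with unit diagonal. Assembling:

R = [[1, -0.6273, 0.6025],
 [-0.6273, 1, -0.018],
 [0.6025, -0.018, 1]]


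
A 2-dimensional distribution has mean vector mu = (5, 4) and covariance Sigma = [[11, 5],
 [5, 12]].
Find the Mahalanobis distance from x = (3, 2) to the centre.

Step 1 — centre the observation: (x - mu) = (-2, -2).

Step 2 — invert Sigma. det(Sigma) = 11·12 - (5)² = 107.
  Sigma^{-1} = (1/det) · [[d, -b], [-b, a]] = [[0.1121, -0.0467],
 [-0.0467, 0.1028]].

Step 3 — form the quadratic (x - mu)^T · Sigma^{-1} · (x - mu):
  Sigma^{-1} · (x - mu) = (-0.1308, -0.1121).
  (x - mu)^T · [Sigma^{-1} · (x - mu)] = (-2)·(-0.1308) + (-2)·(-0.1121) = 0.486.

Step 4 — take square root: d = √(0.486) ≈ 0.6971.

d(x, mu) = √(0.486) ≈ 0.6971


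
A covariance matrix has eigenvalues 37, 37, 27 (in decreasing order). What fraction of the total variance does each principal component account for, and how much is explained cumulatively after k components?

Step 1 — total variance = trace(Sigma) = Σ λ_i = 37 + 37 + 27 = 101.

Step 2 — fraction explained by component i = λ_i / Σ λ:
  PC1: 37/101 = 0.3663
  PC2: 37/101 = 0.3663
  PC3: 27/101 = 0.2673

Step 3 — cumulative fraction after k components = (λ_1 + ... + λ_k) / Σ λ:
  k = 1: 37/101 = 0.3663
  k = 2: (37 + 37)/101 = 74/101 = 0.7327
  k = 3: (37 + 37 + 27)/101 = 101/101 = 1

Summary (fraction, with percent):

explained: PC1 0.3663 (36.63%), PC2 0.3663 (36.63%), PC3 0.2673 (26.73%);  cumulative: 0.3663, 0.7327, 1


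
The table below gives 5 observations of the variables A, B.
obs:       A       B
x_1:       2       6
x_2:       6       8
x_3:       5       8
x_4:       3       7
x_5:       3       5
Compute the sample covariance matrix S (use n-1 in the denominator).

Step 1 — column means:
  mean(A) = (2 + 6 + 5 + 3 + 3) / 5 = 19/5 = 3.8
  mean(B) = (6 + 8 + 8 + 7 + 5) / 5 = 34/5 = 6.8

Step 2 — sample covariance S[i,j] = (1/(n-1)) · Σ_k (x_{k,i} - mean_i) · (x_{k,j} - mean_j), with n-1 = 4.
  S[A,A] = ((-1.8)·(-1.8) + (2.2)·(2.2) + (1.2)·(1.2) + (-0.8)·(-0.8) + (-0.8)·(-0.8)) / 4 = 10.8/4 = 2.7
  S[A,B] = ((-1.8)·(-0.8) + (2.2)·(1.2) + (1.2)·(1.2) + (-0.8)·(0.2) + (-0.8)·(-1.8)) / 4 = 6.8/4 = 1.7
  S[B,B] = ((-0.8)·(-0.8) + (1.2)·(1.2) + (1.2)·(1.2) + (0.2)·(0.2) + (-1.8)·(-1.8)) / 4 = 6.8/4 = 1.7

S is symmetric (S[j,i] = S[i,j]). Assembling:

S = [[2.7, 1.7],
 [1.7, 1.7]]


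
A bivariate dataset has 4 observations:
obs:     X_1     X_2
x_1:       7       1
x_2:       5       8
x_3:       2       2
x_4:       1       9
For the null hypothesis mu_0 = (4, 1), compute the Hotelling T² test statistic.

Step 1 — sample mean vector:
  mean(X_1) = (7 + 5 + 2 + 1) / 4 = 15/4 = 3.75
  mean(X_2) = (1 + 8 + 2 + 9) / 4 = 20/4 = 5
  x̄ = (3.75, 5),  deviation x̄ - mu_0 = (3.75, 5) - (4, 1) = (-0.25, 4).

Step 2 — sample covariance matrix, S[i,j] = (1/(n-1)) · Σ_k (x_{k,i} - mean_i) · (x_{k,j} - mean_j), divisor n-1 = 3:
  S[X_1,X_1] = ((3.25)·(3.25) + (1.25)·(1.25) + (-1.75)·(-1.75) + (-2.75)·(-2.75)) / 3 = 22.75/3 = 7.5833
  S[X_1,X_2] = ((3.25)·(-4) + (1.25)·(3) + (-1.75)·(-3) + (-2.75)·(4)) / 3 = -15/3 = -5
  S[X_2,X_2] = ((-4)·(-4) + (3)·(3) + (-3)·(-3) + (4)·(4)) / 3 = 50/3 = 16.6667
  S = [[7.5833, -5],
 [-5, 16.6667]].

Step 3 — invert S. det(S) = 7.5833·16.6667 - (-5)² = 101.3889.
  S^{-1} = (1/det) · [[d, -b], [-b, a]] = [[0.1644, 0.0493],
 [0.0493, 0.0748]].

Step 4 — quadratic form (x̄ - mu_0)^T · S^{-1} · (x̄ - mu_0):
  S^{-1} · (x̄ - mu_0) = (0.1562, 0.2868),
  (x̄ - mu_0)^T · [...] = (-0.25)·(0.1562) + (4)·(0.2868) = 1.1084.

Step 5 — scale by n: T² = 4 · 1.1084 = 4.4334.

T² ≈ 4.4334


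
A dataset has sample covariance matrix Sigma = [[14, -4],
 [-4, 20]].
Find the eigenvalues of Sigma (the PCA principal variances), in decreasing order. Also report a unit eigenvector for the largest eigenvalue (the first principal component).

Step 1 — characteristic polynomial of 2×2 Sigma:
  det(Sigma - λI) = λ² - trace · λ + det = 0.
  trace = 14 + 20 = 34, det = 14·20 - (-4)² = 264.
Step 2 — discriminant:
  Δ = trace² - 4·det = 1156 - 1056 = 100.
Step 3 — eigenvalues:
  λ = (trace ± √Δ)/2 = (34 ± 10)/2,
  λ_1 = 22,  λ_2 = 12.

Step 4 — unit eigenvector for λ_1: solve (Sigma - λ_1 I)v = 0. First row:
  (14 - 22)·v_x + (-4)·v_y = 0, i.e. (-8)·v_x + (-4)·v_y = 0,
  so v ∝ (b, λ_1 - a) = (-4, 8); multiply by -1 so the first entry is positive: u = (4, -8).
  ||u|| = √((4)² + (-8)²) = √(80) ≈ 8.9443,
  v_1 = u/||u|| ≈ (0.4472, -0.8944) (||v_1|| = 1).

λ_1 = 22,  λ_2 = 12;  v_1 ≈ (0.4472, -0.8944)


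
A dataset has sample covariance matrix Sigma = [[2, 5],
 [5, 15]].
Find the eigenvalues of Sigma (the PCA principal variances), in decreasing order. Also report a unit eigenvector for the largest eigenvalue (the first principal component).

Step 1 — characteristic polynomial of 2×2 Sigma:
  det(Sigma - λI) = λ² - trace · λ + det = 0.
  trace = 2 + 15 = 17, det = 2·15 - (5)² = 5.
Step 2 — discriminant:
  Δ = trace² - 4·det = 289 - 20 = 269.
Step 3 — eigenvalues:
  λ = (trace ± √Δ)/2 = (17 ± 16.4012)/2,
  λ_1 = 16.7006,  λ_2 = 0.2994.

Step 4 — unit eigenvector for λ_1: solve (Sigma - λ_1 I)v = 0. First row:
  (2 - 16.7006)·v_x + (5)·v_y = 0, i.e. (-14.7006)·v_x + (5)·v_y = 0,
  so v ∝ (b, λ_1 - a) = (5, 14.7006) = u.
  ||u|| = √((5)² + (14.7006)²) = √(241.1079) ≈ 15.5277,
  v_1 = u/||u|| ≈ (0.322, 0.9467) (||v_1|| = 1).

λ_1 = 16.7006,  λ_2 = 0.2994;  v_1 ≈ (0.322, 0.9467)


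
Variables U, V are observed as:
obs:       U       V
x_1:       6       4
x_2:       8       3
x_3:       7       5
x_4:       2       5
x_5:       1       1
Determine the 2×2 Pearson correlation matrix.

Step 1 — column means:
  mean(U) = (6 + 8 + 7 + 2 + 1) / 5 = 24/5 = 4.8
  mean(V) = (4 + 3 + 5 + 5 + 1) / 5 = 18/5 = 3.6

Step 2 — sample variances and covariances s[i,j] = (1/(n-1)) · Σ_k (x_{k,i} - mean_i) · (x_{k,j} - mean_j), with n-1 = 4:
  s[U,U] = ((1.2)·(1.2) + (3.2)·(3.2) + (2.2)·(2.2) + (-2.8)·(-2.8) + (-3.8)·(-3.8)) / 4 = 38.8/4 = 9.7
  s[U,V] = ((1.2)·(0.4) + (3.2)·(-0.6) + (2.2)·(1.4) + (-2.8)·(1.4) + (-3.8)·(-2.6)) / 4 = 7.6/4 = 1.9
  s[V,V] = ((0.4)·(0.4) + (-0.6)·(-0.6) + (1.4)·(1.4) + (1.4)·(1.4) + (-2.6)·(-2.6)) / 4 = 11.2/4 = 2.8
  Sample standard deviations s_i = √(s[i,i]):
  s(U) = √(9.7) = 3.1145
  s(V) = √(2.8) = 1.6733

Step 3 — r_{ij} = s_{ij} / (s_i · s_j):
  r[U,U] = 1 (diagonal).
  r[U,V] = 1.9 / (3.1145 · 1.6733) = 1.9 / 5.2115 = 0.3646
  r[V,V] = 1 (diagonal).

R is symmetric with unit diagonal. Assembling:

R = [[1, 0.3646],
 [0.3646, 1]]


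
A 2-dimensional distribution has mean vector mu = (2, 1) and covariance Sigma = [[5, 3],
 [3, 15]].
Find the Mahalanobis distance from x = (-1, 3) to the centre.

Step 1 — centre the observation: (x - mu) = (-3, 2).

Step 2 — invert Sigma. det(Sigma) = 5·15 - (3)² = 66.
  Sigma^{-1} = (1/det) · [[d, -b], [-b, a]] = [[0.2273, -0.0455],
 [-0.0455, 0.0758]].

Step 3 — form the quadratic (x - mu)^T · Sigma^{-1} · (x - mu):
  Sigma^{-1} · (x - mu) = (-0.7727, 0.2879).
  (x - mu)^T · [Sigma^{-1} · (x - mu)] = (-3)·(-0.7727) + (2)·(0.2879) = 2.8939.

Step 4 — take square root: d = √(2.8939) ≈ 1.7012.

d(x, mu) = √(2.8939) ≈ 1.7012


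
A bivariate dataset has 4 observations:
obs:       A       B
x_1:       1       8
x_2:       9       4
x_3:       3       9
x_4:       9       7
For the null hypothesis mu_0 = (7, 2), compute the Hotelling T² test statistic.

Step 1 — sample mean vector:
  mean(A) = (1 + 9 + 3 + 9) / 4 = 22/4 = 5.5
  mean(B) = (8 + 4 + 9 + 7) / 4 = 28/4 = 7
  x̄ = (5.5, 7),  deviation x̄ - mu_0 = (5.5, 7) - (7, 2) = (-1.5, 5).

Step 2 — sample covariance matrix, S[i,j] = (1/(n-1)) · Σ_k (x_{k,i} - mean_i) · (x_{k,j} - mean_j), divisor n-1 = 3:
  S[A,A] = ((-4.5)·(-4.5) + (3.5)·(3.5) + (-2.5)·(-2.5) + (3.5)·(3.5)) / 3 = 51/3 = 17
  S[A,B] = ((-4.5)·(1) + (3.5)·(-3) + (-2.5)·(2) + (3.5)·(0)) / 3 = -20/3 = -6.6667
  S[B,B] = ((1)·(1) + (-3)·(-3) + (2)·(2) + (0)·(0)) / 3 = 14/3 = 4.6667
  S = [[17, -6.6667],
 [-6.6667, 4.6667]].

Step 3 — invert S. det(S) = 17·4.6667 - (-6.6667)² = 34.8889.
  S^{-1} = (1/det) · [[d, -b], [-b, a]] = [[0.1338, 0.1911],
 [0.1911, 0.4873]].

Step 4 — quadratic form (x̄ - mu_0)^T · S^{-1} · (x̄ - mu_0):
  S^{-1} · (x̄ - mu_0) = (0.7548, 2.1497),
  (x̄ - mu_0)^T · [...] = (-1.5)·(0.7548) + (5)·(2.1497) = 9.6162.

Step 5 — scale by n: T² = 4 · 9.6162 = 38.465.

T² ≈ 38.465


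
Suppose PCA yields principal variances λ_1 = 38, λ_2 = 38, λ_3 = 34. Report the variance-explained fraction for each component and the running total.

Step 1 — total variance = trace(Sigma) = Σ λ_i = 38 + 38 + 34 = 110.

Step 2 — fraction explained by component i = λ_i / Σ λ:
  PC1: 38/110 = 0.3455
  PC2: 38/110 = 0.3455
  PC3: 34/110 = 0.3091

Step 3 — cumulative fraction after k components = (λ_1 + ... + λ_k) / Σ λ:
  k = 1: 38/110 = 0.3455
  k = 2: (38 + 38)/110 = 76/110 = 0.6909
  k = 3: (38 + 38 + 34)/110 = 110/110 = 1

Summary (fraction, with percent):

explained: PC1 0.3455 (34.55%), PC2 0.3455 (34.55%), PC3 0.3091 (30.91%);  cumulative: 0.3455, 0.6909, 1


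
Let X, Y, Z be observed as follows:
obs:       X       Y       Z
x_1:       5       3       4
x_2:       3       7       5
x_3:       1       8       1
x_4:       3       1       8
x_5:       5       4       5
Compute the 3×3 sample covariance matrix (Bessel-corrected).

Step 1 — column means:
  mean(X) = (5 + 3 + 1 + 3 + 5) / 5 = 17/5 = 3.4
  mean(Y) = (3 + 7 + 8 + 1 + 4) / 5 = 23/5 = 4.6
  mean(Z) = (4 + 5 + 1 + 8 + 5) / 5 = 23/5 = 4.6

Step 2 — sample covariance S[i,j] = (1/(n-1)) · Σ_k (x_{k,i} - mean_i) · (x_{k,j} - mean_j), with n-1 = 4.
  S[X,X] = ((1.6)·(1.6) + (-0.4)·(-0.4) + (-2.4)·(-2.4) + (-0.4)·(-0.4) + (1.6)·(1.6)) / 4 = 11.2/4 = 2.8
  S[X,Y] = ((1.6)·(-1.6) + (-0.4)·(2.4) + (-2.4)·(3.4) + (-0.4)·(-3.6) + (1.6)·(-0.6)) / 4 = -11.2/4 = -2.8
  S[X,Z] = ((1.6)·(-0.6) + (-0.4)·(0.4) + (-2.4)·(-3.6) + (-0.4)·(3.4) + (1.6)·(0.4)) / 4 = 6.8/4 = 1.7
  S[Y,Y] = ((-1.6)·(-1.6) + (2.4)·(2.4) + (3.4)·(3.4) + (-3.6)·(-3.6) + (-0.6)·(-0.6)) / 4 = 33.2/4 = 8.3
  S[Y,Z] = ((-1.6)·(-0.6) + (2.4)·(0.4) + (3.4)·(-3.6) + (-3.6)·(3.4) + (-0.6)·(0.4)) / 4 = -22.8/4 = -5.7
  S[Z,Z] = ((-0.6)·(-0.6) + (0.4)·(0.4) + (-3.6)·(-3.6) + (3.4)·(3.4) + (0.4)·(0.4)) / 4 = 25.2/4 = 6.3

S is symmetric (S[j,i] = S[i,j]). Assembling:

S = [[2.8, -2.8, 1.7],
 [-2.8, 8.3, -5.7],
 [1.7, -5.7, 6.3]]


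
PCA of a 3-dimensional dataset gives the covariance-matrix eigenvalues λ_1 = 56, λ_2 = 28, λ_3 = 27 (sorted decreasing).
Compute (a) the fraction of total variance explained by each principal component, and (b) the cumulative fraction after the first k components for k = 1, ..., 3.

Step 1 — total variance = trace(Sigma) = Σ λ_i = 56 + 28 + 27 = 111.

Step 2 — fraction explained by component i = λ_i / Σ λ:
  PC1: 56/111 = 0.5045
  PC2: 28/111 = 0.2523
  PC3: 27/111 = 0.2432

Step 3 — cumulative fraction after k components = (λ_1 + ... + λ_k) / Σ λ:
  k = 1: 56/111 = 0.5045
  k = 2: (56 + 28)/111 = 84/111 = 0.7568
  k = 3: (56 + 28 + 27)/111 = 111/111 = 1

Summary (fraction, with percent):

explained: PC1 0.5045 (50.45%), PC2 0.2523 (25.23%), PC3 0.2432 (24.32%);  cumulative: 0.5045, 0.7568, 1


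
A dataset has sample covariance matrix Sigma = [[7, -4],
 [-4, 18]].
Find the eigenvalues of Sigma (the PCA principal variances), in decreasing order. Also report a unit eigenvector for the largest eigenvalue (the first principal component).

Step 1 — characteristic polynomial of 2×2 Sigma:
  det(Sigma - λI) = λ² - trace · λ + det = 0.
  trace = 7 + 18 = 25, det = 7·18 - (-4)² = 110.
Step 2 — discriminant:
  Δ = trace² - 4·det = 625 - 440 = 185.
Step 3 — eigenvalues:
  λ = (trace ± √Δ)/2 = (25 ± 13.6015)/2,
  λ_1 = 19.3007,  λ_2 = 5.6993.

Step 4 — unit eigenvector for λ_1: solve (Sigma - λ_1 I)v = 0. First row:
  (7 - 19.3007)·v_x + (-4)·v_y = 0, i.e. (-12.3007)·v_x + (-4)·v_y = 0,
  so v ∝ (b, λ_1 - a) = (-4, 12.3007); multiply by -1 so the first entry is positive: u = (4, -12.3007).
  ||u|| = √((4)² + (-12.3007)²) = √(167.3081) ≈ 12.9348,
  v_1 = u/||u|| ≈ (0.3092, -0.951) (||v_1|| = 1).

λ_1 = 19.3007,  λ_2 = 5.6993;  v_1 ≈ (0.3092, -0.951)


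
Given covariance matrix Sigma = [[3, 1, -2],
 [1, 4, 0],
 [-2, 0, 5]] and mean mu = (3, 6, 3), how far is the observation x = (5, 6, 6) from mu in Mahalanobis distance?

Step 1 — centre the observation: (x - mu) = (2, 0, 3).

Step 2 — invert Sigma (cofactor / det for 3×3, or solve directly):
  Sigma^{-1} = [[0.5128, -0.1282, 0.2051],
 [-0.1282, 0.2821, -0.0513],
 [0.2051, -0.0513, 0.2821]].

Step 3 — form the quadratic (x - mu)^T · Sigma^{-1} · (x - mu):
  Sigma^{-1} · (x - mu) = (1.641, -0.4103, 1.2564).
  (x - mu)^T · [Sigma^{-1} · (x - mu)] = (2)·(1.641) + (0)·(-0.4103) + (3)·(1.2564) = 7.0513.

Step 4 — take square root: d = √(7.0513) ≈ 2.6554.

d(x, mu) = √(7.0513) ≈ 2.6554


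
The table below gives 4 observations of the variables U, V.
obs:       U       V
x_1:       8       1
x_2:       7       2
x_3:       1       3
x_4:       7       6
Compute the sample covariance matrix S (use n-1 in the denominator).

Step 1 — column means:
  mean(U) = (8 + 7 + 1 + 7) / 4 = 23/4 = 5.75
  mean(V) = (1 + 2 + 3 + 6) / 4 = 12/4 = 3

Step 2 — sample covariance S[i,j] = (1/(n-1)) · Σ_k (x_{k,i} - mean_i) · (x_{k,j} - mean_j), with n-1 = 3.
  S[U,U] = ((2.25)·(2.25) + (1.25)·(1.25) + (-4.75)·(-4.75) + (1.25)·(1.25)) / 3 = 30.75/3 = 10.25
  S[U,V] = ((2.25)·(-2) + (1.25)·(-1) + (-4.75)·(0) + (1.25)·(3)) / 3 = -2/3 = -0.6667
  S[V,V] = ((-2)·(-2) + (-1)·(-1) + (0)·(0) + (3)·(3)) / 3 = 14/3 = 4.6667

S is symmetric (S[j,i] = S[i,j]). Assembling:

S = [[10.25, -0.6667],
 [-0.6667, 4.6667]]


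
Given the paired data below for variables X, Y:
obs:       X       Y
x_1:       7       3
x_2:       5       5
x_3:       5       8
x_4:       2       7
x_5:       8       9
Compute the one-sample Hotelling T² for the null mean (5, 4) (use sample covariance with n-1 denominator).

Step 1 — sample mean vector:
  mean(X) = (7 + 5 + 5 + 2 + 8) / 5 = 27/5 = 5.4
  mean(Y) = (3 + 5 + 8 + 7 + 9) / 5 = 32/5 = 6.4
  x̄ = (5.4, 6.4),  deviation x̄ - mu_0 = (5.4, 6.4) - (5, 4) = (0.4, 2.4).

Step 2 — sample covariance matrix, S[i,j] = (1/(n-1)) · Σ_k (x_{k,i} - mean_i) · (x_{k,j} - mean_j), divisor n-1 = 4:
  S[X,X] = ((1.6)·(1.6) + (-0.4)·(-0.4) + (-0.4)·(-0.4) + (-3.4)·(-3.4) + (2.6)·(2.6)) / 4 = 21.2/4 = 5.3
  S[X,Y] = ((1.6)·(-3.4) + (-0.4)·(-1.4) + (-0.4)·(1.6) + (-3.4)·(0.6) + (2.6)·(2.6)) / 4 = -0.8/4 = -0.2
  S[Y,Y] = ((-3.4)·(-3.4) + (-1.4)·(-1.4) + (1.6)·(1.6) + (0.6)·(0.6) + (2.6)·(2.6)) / 4 = 23.2/4 = 5.8
  S = [[5.3, -0.2],
 [-0.2, 5.8]].

Step 3 — invert S. det(S) = 5.3·5.8 - (-0.2)² = 30.7.
  S^{-1} = (1/det) · [[d, -b], [-b, a]] = [[0.1889, 0.0065],
 [0.0065, 0.1726]].

Step 4 — quadratic form (x̄ - mu_0)^T · S^{-1} · (x̄ - mu_0):
  S^{-1} · (x̄ - mu_0) = (0.0912, 0.4169),
  (x̄ - mu_0)^T · [...] = (0.4)·(0.0912) + (2.4)·(0.4169) = 1.0371.

Step 5 — scale by n: T² = 5 · 1.0371 = 5.1857.

T² ≈ 5.1857


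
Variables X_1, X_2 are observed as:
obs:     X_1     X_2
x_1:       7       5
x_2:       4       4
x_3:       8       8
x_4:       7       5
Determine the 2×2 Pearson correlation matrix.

Step 1 — column means:
  mean(X_1) = (7 + 4 + 8 + 7) / 4 = 26/4 = 6.5
  mean(X_2) = (5 + 4 + 8 + 5) / 4 = 22/4 = 5.5

Step 2 — sample variances and covariances s[i,j] = (1/(n-1)) · Σ_k (x_{k,i} - mean_i) · (x_{k,j} - mean_j), with n-1 = 3:
  s[X_1,X_1] = ((0.5)·(0.5) + (-2.5)·(-2.5) + (1.5)·(1.5) + (0.5)·(0.5)) / 3 = 9/3 = 3
  s[X_1,X_2] = ((0.5)·(-0.5) + (-2.5)·(-1.5) + (1.5)·(2.5) + (0.5)·(-0.5)) / 3 = 7/3 = 2.3333
  s[X_2,X_2] = ((-0.5)·(-0.5) + (-1.5)·(-1.5) + (2.5)·(2.5) + (-0.5)·(-0.5)) / 3 = 9/3 = 3
  Sample standard deviations s_i = √(s[i,i]):
  s(X_1) = √(3) = 1.7321
  s(X_2) = √(3) = 1.7321

Step 3 — r_{ij} = s_{ij} / (s_i · s_j):
  r[X_1,X_1] = 1 (diagonal).
  r[X_1,X_2] = 2.3333 / (1.7321 · 1.7321) = 2.3333 / 3 = 0.7778
  r[X_2,X_2] = 1 (diagonal).

R is symmetric with unit diagonal. Assembling:

R = [[1, 0.7778],
 [0.7778, 1]]


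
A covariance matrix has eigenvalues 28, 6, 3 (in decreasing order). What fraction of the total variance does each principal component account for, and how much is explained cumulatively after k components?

Step 1 — total variance = trace(Sigma) = Σ λ_i = 28 + 6 + 3 = 37.

Step 2 — fraction explained by component i = λ_i / Σ λ:
  PC1: 28/37 = 0.7568
  PC2: 6/37 = 0.1622
  PC3: 3/37 = 0.0811

Step 3 — cumulative fraction after k components = (λ_1 + ... + λ_k) / Σ λ:
  k = 1: 28/37 = 0.7568
  k = 2: (28 + 6)/37 = 34/37 = 0.9189
  k = 3: (28 + 6 + 3)/37 = 37/37 = 1

Summary (fraction, with percent):

explained: PC1 0.7568 (75.68%), PC2 0.1622 (16.22%), PC3 0.0811 (8.11%);  cumulative: 0.7568, 0.9189, 1


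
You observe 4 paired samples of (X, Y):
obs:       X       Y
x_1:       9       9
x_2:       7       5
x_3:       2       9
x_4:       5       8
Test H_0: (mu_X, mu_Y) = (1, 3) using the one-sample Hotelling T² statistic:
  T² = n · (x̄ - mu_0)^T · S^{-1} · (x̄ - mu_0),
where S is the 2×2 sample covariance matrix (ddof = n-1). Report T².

Step 1 — sample mean vector:
  mean(X) = (9 + 7 + 2 + 5) / 4 = 23/4 = 5.75
  mean(Y) = (9 + 5 + 9 + 8) / 4 = 31/4 = 7.75
  x̄ = (5.75, 7.75),  deviation x̄ - mu_0 = (5.75, 7.75) - (1, 3) = (4.75, 4.75).

Step 2 — sample covariance matrix, S[i,j] = (1/(n-1)) · Σ_k (x_{k,i} - mean_i) · (x_{k,j} - mean_j), divisor n-1 = 3:
  S[X,X] = ((3.25)·(3.25) + (1.25)·(1.25) + (-3.75)·(-3.75) + (-0.75)·(-0.75)) / 3 = 26.75/3 = 8.9167
  S[X,Y] = ((3.25)·(1.25) + (1.25)·(-2.75) + (-3.75)·(1.25) + (-0.75)·(0.25)) / 3 = -4.25/3 = -1.4167
  S[Y,Y] = ((1.25)·(1.25) + (-2.75)·(-2.75) + (1.25)·(1.25) + (0.25)·(0.25)) / 3 = 10.75/3 = 3.5833
  S = [[8.9167, -1.4167],
 [-1.4167, 3.5833]].

Step 3 — invert S. det(S) = 8.9167·3.5833 - (-1.4167)² = 29.9444.
  S^{-1} = (1/det) · [[d, -b], [-b, a]] = [[0.1197, 0.0473],
 [0.0473, 0.2978]].

Step 4 — quadratic form (x̄ - mu_0)^T · S^{-1} · (x̄ - mu_0):
  S^{-1} · (x̄ - mu_0) = (0.7931, 1.6391),
  (x̄ - mu_0)^T · [...] = (4.75)·(0.7931) + (4.75)·(1.6391) = 11.5533.

Step 5 — scale by n: T² = 4 · 11.5533 = 46.2134.

T² ≈ 46.2134


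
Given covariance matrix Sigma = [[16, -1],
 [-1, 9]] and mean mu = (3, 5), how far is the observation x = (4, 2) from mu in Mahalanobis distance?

Step 1 — centre the observation: (x - mu) = (1, -3).

Step 2 — invert Sigma. det(Sigma) = 16·9 - (-1)² = 143.
  Sigma^{-1} = (1/det) · [[d, -b], [-b, a]] = [[0.0629, 0.007],
 [0.007, 0.1119]].

Step 3 — form the quadratic (x - mu)^T · Sigma^{-1} · (x - mu):
  Sigma^{-1} · (x - mu) = (0.042, -0.3287).
  (x - mu)^T · [Sigma^{-1} · (x - mu)] = (1)·(0.042) + (-3)·(-0.3287) = 1.028.

Step 4 — take square root: d = √(1.028) ≈ 1.0139.

d(x, mu) = √(1.028) ≈ 1.0139


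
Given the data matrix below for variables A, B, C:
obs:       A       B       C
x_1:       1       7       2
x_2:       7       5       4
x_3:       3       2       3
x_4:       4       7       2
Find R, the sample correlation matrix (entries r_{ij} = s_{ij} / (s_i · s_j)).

Step 1 — column means:
  mean(A) = (1 + 7 + 3 + 4) / 4 = 15/4 = 3.75
  mean(B) = (7 + 5 + 2 + 7) / 4 = 21/4 = 5.25
  mean(C) = (2 + 4 + 3 + 2) / 4 = 11/4 = 2.75

Step 2 — sample variances and covariances s[i,j] = (1/(n-1)) · Σ_k (x_{k,i} - mean_i) · (x_{k,j} - mean_j), with n-1 = 3:
  s[A,A] = ((-2.75)·(-2.75) + (3.25)·(3.25) + (-0.75)·(-0.75) + (0.25)·(0.25)) / 3 = 18.75/3 = 6.25
  s[A,B] = ((-2.75)·(1.75) + (3.25)·(-0.25) + (-0.75)·(-3.25) + (0.25)·(1.75)) / 3 = -2.75/3 = -0.9167
  s[A,C] = ((-2.75)·(-0.75) + (3.25)·(1.25) + (-0.75)·(0.25) + (0.25)·(-0.75)) / 3 = 5.75/3 = 1.9167
  s[B,B] = ((1.75)·(1.75) + (-0.25)·(-0.25) + (-3.25)·(-3.25) + (1.75)·(1.75)) / 3 = 16.75/3 = 5.5833
  s[B,C] = ((1.75)·(-0.75) + (-0.25)·(1.25) + (-3.25)·(0.25) + (1.75)·(-0.75)) / 3 = -3.75/3 = -1.25
  s[C,C] = ((-0.75)·(-0.75) + (1.25)·(1.25) + (0.25)·(0.25) + (-0.75)·(-0.75)) / 3 = 2.75/3 = 0.9167
  Sample standard deviations s_i = √(s[i,i]):
  s(A) = √(6.25) = 2.5
  s(B) = √(5.5833) = 2.3629
  s(C) = √(0.9167) = 0.9574

Step 3 — r_{ij} = s_{ij} / (s_i · s_j):
  r[A,A] = 1 (diagonal).
  r[A,B] = -0.9167 / (2.5 · 2.3629) = -0.9167 / 5.9073 = -0.1552
  r[A,C] = 1.9167 / (2.5 · 0.9574) = 1.9167 / 2.3936 = 0.8008
  r[B,B] = 1 (diagonal).
  r[B,C] = -1.25 / (2.3629 · 0.9574) = -1.25 / 2.2623 = -0.5525
  r[C,C] = 1 (diagonal).

R is symmetric with unit diagonal. Assembling:

R = [[1, -0.1552, 0.8008],
 [-0.1552, 1, -0.5525],
 [0.8008, -0.5525, 1]]


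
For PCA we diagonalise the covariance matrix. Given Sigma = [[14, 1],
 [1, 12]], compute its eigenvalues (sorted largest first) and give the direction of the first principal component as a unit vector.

Step 1 — characteristic polynomial of 2×2 Sigma:
  det(Sigma - λI) = λ² - trace · λ + det = 0.
  trace = 14 + 12 = 26, det = 14·12 - (1)² = 167.
Step 2 — discriminant:
  Δ = trace² - 4·det = 676 - 668 = 8.
Step 3 — eigenvalues:
  λ = (trace ± √Δ)/2 = (26 ± 2.8284)/2,
  λ_1 = 14.4142,  λ_2 = 11.5858.

Step 4 — unit eigenvector for λ_1: solve (Sigma - λ_1 I)v = 0. First row:
  (14 - 14.4142)·v_x + (1)·v_y = 0, i.e. (-0.4142)·v_x + (1)·v_y = 0,
  so v ∝ (b, λ_1 - a) = (1, 0.4142) = u.
  ||u|| = √((1)² + (0.4142)²) = √(1.1716) ≈ 1.0824,
  v_1 = u/||u|| ≈ (0.9239, 0.3827) (||v_1|| = 1).

λ_1 = 14.4142,  λ_2 = 11.5858;  v_1 ≈ (0.9239, 0.3827)


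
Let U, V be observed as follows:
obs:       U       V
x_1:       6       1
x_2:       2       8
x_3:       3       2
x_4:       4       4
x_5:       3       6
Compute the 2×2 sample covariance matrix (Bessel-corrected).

Step 1 — column means:
  mean(U) = (6 + 2 + 3 + 4 + 3) / 5 = 18/5 = 3.6
  mean(V) = (1 + 8 + 2 + 4 + 6) / 5 = 21/5 = 4.2

Step 2 — sample covariance S[i,j] = (1/(n-1)) · Σ_k (x_{k,i} - mean_i) · (x_{k,j} - mean_j), with n-1 = 4.
  S[U,U] = ((2.4)·(2.4) + (-1.6)·(-1.6) + (-0.6)·(-0.6) + (0.4)·(0.4) + (-0.6)·(-0.6)) / 4 = 9.2/4 = 2.3
  S[U,V] = ((2.4)·(-3.2) + (-1.6)·(3.8) + (-0.6)·(-2.2) + (0.4)·(-0.2) + (-0.6)·(1.8)) / 4 = -13.6/4 = -3.4
  S[V,V] = ((-3.2)·(-3.2) + (3.8)·(3.8) + (-2.2)·(-2.2) + (-0.2)·(-0.2) + (1.8)·(1.8)) / 4 = 32.8/4 = 8.2

S is symmetric (S[j,i] = S[i,j]). Assembling:

S = [[2.3, -3.4],
 [-3.4, 8.2]]


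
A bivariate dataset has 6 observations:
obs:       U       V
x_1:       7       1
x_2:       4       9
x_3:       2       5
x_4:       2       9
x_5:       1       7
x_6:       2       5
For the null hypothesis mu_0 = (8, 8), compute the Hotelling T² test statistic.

Step 1 — sample mean vector:
  mean(U) = (7 + 4 + 2 + 2 + 1 + 2) / 6 = 18/6 = 3
  mean(V) = (1 + 9 + 5 + 9 + 7 + 5) / 6 = 36/6 = 6
  x̄ = (3, 6),  deviation x̄ - mu_0 = (3, 6) - (8, 8) = (-5, -2).

Step 2 — sample covariance matrix, S[i,j] = (1/(n-1)) · Σ_k (x_{k,i} - mean_i) · (x_{k,j} - mean_j), divisor n-1 = 5:
  S[U,U] = ((4)·(4) + (1)·(1) + (-1)·(-1) + (-1)·(-1) + (-2)·(-2) + (-1)·(-1)) / 5 = 24/5 = 4.8
  S[U,V] = ((4)·(-5) + (1)·(3) + (-1)·(-1) + (-1)·(3) + (-2)·(1) + (-1)·(-1)) / 5 = -20/5 = -4
  S[V,V] = ((-5)·(-5) + (3)·(3) + (-1)·(-1) + (3)·(3) + (1)·(1) + (-1)·(-1)) / 5 = 46/5 = 9.2
  S = [[4.8, -4],
 [-4, 9.2]].

Step 3 — invert S. det(S) = 4.8·9.2 - (-4)² = 28.16.
  S^{-1} = (1/det) · [[d, -b], [-b, a]] = [[0.3267, 0.142],
 [0.142, 0.1705]].

Step 4 — quadratic form (x̄ - mu_0)^T · S^{-1} · (x̄ - mu_0):
  S^{-1} · (x̄ - mu_0) = (-1.9176, -1.0511),
  (x̄ - mu_0)^T · [...] = (-5)·(-1.9176) + (-2)·(-1.0511) = 11.6903.

Step 5 — scale by n: T² = 6 · 11.6903 = 70.142.

T² ≈ 70.142


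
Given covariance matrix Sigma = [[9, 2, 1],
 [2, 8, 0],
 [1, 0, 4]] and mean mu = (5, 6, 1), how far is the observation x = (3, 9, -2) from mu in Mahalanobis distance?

Step 1 — centre the observation: (x - mu) = (-2, 3, -3).

Step 2 — invert Sigma (cofactor / det for 3×3, or solve directly):
  Sigma^{-1} = [[0.1212, -0.0303, -0.0303],
 [-0.0303, 0.1326, 0.0076],
 [-0.0303, 0.0076, 0.2576]].

Step 3 — form the quadratic (x - mu)^T · Sigma^{-1} · (x - mu):
  Sigma^{-1} · (x - mu) = (-0.2424, 0.4356, -0.6894).
  (x - mu)^T · [Sigma^{-1} · (x - mu)] = (-2)·(-0.2424) + (3)·(0.4356) + (-3)·(-0.6894) = 3.8598.

Step 4 — take square root: d = √(3.8598) ≈ 1.9646.

d(x, mu) = √(3.8598) ≈ 1.9646


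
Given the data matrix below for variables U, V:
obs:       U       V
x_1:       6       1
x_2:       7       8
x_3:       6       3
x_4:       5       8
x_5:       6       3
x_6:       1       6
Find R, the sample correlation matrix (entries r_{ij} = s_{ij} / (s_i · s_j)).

Step 1 — column means:
  mean(U) = (6 + 7 + 6 + 5 + 6 + 1) / 6 = 31/6 = 5.1667
  mean(V) = (1 + 8 + 3 + 8 + 3 + 6) / 6 = 29/6 = 4.8333

Step 2 — sample variances and covariances s[i,j] = (1/(n-1)) · Σ_k (x_{k,i} - mean_i) · (x_{k,j} - mean_j), with n-1 = 5:
  s[U,U] = ((0.8333)·(0.8333) + (1.8333)·(1.8333) + (0.8333)·(0.8333) + (-0.1667)·(-0.1667) + (0.8333)·(0.8333) + (-4.1667)·(-4.1667)) / 5 = 22.8333/5 = 4.5667
  s[U,V] = ((0.8333)·(-3.8333) + (1.8333)·(3.1667) + (0.8333)·(-1.8333) + (-0.1667)·(3.1667) + (0.8333)·(-1.8333) + (-4.1667)·(1.1667)) / 5 = -5.8333/5 = -1.1667
  s[V,V] = ((-3.8333)·(-3.8333) + (3.1667)·(3.1667) + (-1.8333)·(-1.8333) + (3.1667)·(3.1667) + (-1.8333)·(-1.8333) + (1.1667)·(1.1667)) / 5 = 42.8333/5 = 8.5667
  Sample standard deviations s_i = √(s[i,i]):
  s(U) = √(4.5667) = 2.137
  s(V) = √(8.5667) = 2.9269

Step 3 — r_{ij} = s_{ij} / (s_i · s_j):
  r[U,U] = 1 (diagonal).
  r[U,V] = -1.1667 / (2.137 · 2.9269) = -1.1667 / 6.2547 = -0.1865
  r[V,V] = 1 (diagonal).

R is symmetric with unit diagonal. Assembling:

R = [[1, -0.1865],
 [-0.1865, 1]]


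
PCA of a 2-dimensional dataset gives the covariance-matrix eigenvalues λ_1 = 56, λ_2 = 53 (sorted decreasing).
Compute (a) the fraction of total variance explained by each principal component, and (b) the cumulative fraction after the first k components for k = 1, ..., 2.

Step 1 — total variance = trace(Sigma) = Σ λ_i = 56 + 53 = 109.

Step 2 — fraction explained by component i = λ_i / Σ λ:
  PC1: 56/109 = 0.5138
  PC2: 53/109 = 0.4862

Step 3 — cumulative fraction after k components = (λ_1 + ... + λ_k) / Σ λ:
  k = 1: 56/109 = 0.5138
  k = 2: (56 + 53)/109 = 109/109 = 1

Summary (fraction, with percent):

explained: PC1 0.5138 (51.38%), PC2 0.4862 (48.62%);  cumulative: 0.5138, 1


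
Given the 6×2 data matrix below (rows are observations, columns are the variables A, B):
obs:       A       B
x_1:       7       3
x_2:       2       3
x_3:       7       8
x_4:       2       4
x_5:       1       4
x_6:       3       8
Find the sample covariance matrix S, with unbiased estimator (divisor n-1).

Step 1 — column means:
  mean(A) = (7 + 2 + 7 + 2 + 1 + 3) / 6 = 22/6 = 3.6667
  mean(B) = (3 + 3 + 8 + 4 + 4 + 8) / 6 = 30/6 = 5

Step 2 — sample covariance S[i,j] = (1/(n-1)) · Σ_k (x_{k,i} - mean_i) · (x_{k,j} - mean_j), with n-1 = 5.
  S[A,A] = ((3.3333)·(3.3333) + (-1.6667)·(-1.6667) + (3.3333)·(3.3333) + (-1.6667)·(-1.6667) + (-2.6667)·(-2.6667) + (-0.6667)·(-0.6667)) / 5 = 35.3333/5 = 7.0667
  S[A,B] = ((3.3333)·(-2) + (-1.6667)·(-2) + (3.3333)·(3) + (-1.6667)·(-1) + (-2.6667)·(-1) + (-0.6667)·(3)) / 5 = 9/5 = 1.8
  S[B,B] = ((-2)·(-2) + (-2)·(-2) + (3)·(3) + (-1)·(-1) + (-1)·(-1) + (3)·(3)) / 5 = 28/5 = 5.6

S is symmetric (S[j,i] = S[i,j]). Assembling:

S = [[7.0667, 1.8],
 [1.8, 5.6]]


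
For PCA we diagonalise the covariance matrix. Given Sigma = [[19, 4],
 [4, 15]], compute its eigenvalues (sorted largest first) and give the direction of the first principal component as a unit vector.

Step 1 — characteristic polynomial of 2×2 Sigma:
  det(Sigma - λI) = λ² - trace · λ + det = 0.
  trace = 19 + 15 = 34, det = 19·15 - (4)² = 269.
Step 2 — discriminant:
  Δ = trace² - 4·det = 1156 - 1076 = 80.
Step 3 — eigenvalues:
  λ = (trace ± √Δ)/2 = (34 ± 8.9443)/2,
  λ_1 = 21.4721,  λ_2 = 12.5279.

Step 4 — unit eigenvector for λ_1: solve (Sigma - λ_1 I)v = 0. First row:
  (19 - 21.4721)·v_x + (4)·v_y = 0, i.e. (-2.4721)·v_x + (4)·v_y = 0,
  so v ∝ (b, λ_1 - a) = (4, 2.4721) = u.
  ||u|| = √((4)² + (2.4721)²) = √(22.1115) ≈ 4.7023,
  v_1 = u/||u|| ≈ (0.8507, 0.5257) (||v_1|| = 1).

λ_1 = 21.4721,  λ_2 = 12.5279;  v_1 ≈ (0.8507, 0.5257)


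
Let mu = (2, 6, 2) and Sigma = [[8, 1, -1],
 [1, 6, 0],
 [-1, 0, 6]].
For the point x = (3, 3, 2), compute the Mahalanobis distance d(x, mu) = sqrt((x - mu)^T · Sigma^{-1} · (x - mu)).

Step 1 — centre the observation: (x - mu) = (1, -3, 0).

Step 2 — invert Sigma (cofactor / det for 3×3, or solve directly):
  Sigma^{-1} = [[0.1304, -0.0217, 0.0217],
 [-0.0217, 0.1703, -0.0036],
 [0.0217, -0.0036, 0.1703]].

Step 3 — form the quadratic (x - mu)^T · Sigma^{-1} · (x - mu):
  Sigma^{-1} · (x - mu) = (0.1957, -0.5326, 0.0326).
  (x - mu)^T · [Sigma^{-1} · (x - mu)] = (1)·(0.1957) + (-3)·(-0.5326) + (0)·(0.0326) = 1.7935.

Step 4 — take square root: d = √(1.7935) ≈ 1.3392.

d(x, mu) = √(1.7935) ≈ 1.3392


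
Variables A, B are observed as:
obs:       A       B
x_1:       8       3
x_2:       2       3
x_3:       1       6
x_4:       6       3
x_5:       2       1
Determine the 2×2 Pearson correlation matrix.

Step 1 — column means:
  mean(A) = (8 + 2 + 1 + 6 + 2) / 5 = 19/5 = 3.8
  mean(B) = (3 + 3 + 6 + 3 + 1) / 5 = 16/5 = 3.2

Step 2 — sample variances and covariances s[i,j] = (1/(n-1)) · Σ_k (x_{k,i} - mean_i) · (x_{k,j} - mean_j), with n-1 = 4:
  s[A,A] = ((4.2)·(4.2) + (-1.8)·(-1.8) + (-2.8)·(-2.8) + (2.2)·(2.2) + (-1.8)·(-1.8)) / 4 = 36.8/4 = 9.2
  s[A,B] = ((4.2)·(-0.2) + (-1.8)·(-0.2) + (-2.8)·(2.8) + (2.2)·(-0.2) + (-1.8)·(-2.2)) / 4 = -4.8/4 = -1.2
  s[B,B] = ((-0.2)·(-0.2) + (-0.2)·(-0.2) + (2.8)·(2.8) + (-0.2)·(-0.2) + (-2.2)·(-2.2)) / 4 = 12.8/4 = 3.2
  Sample standard deviations s_i = √(s[i,i]):
  s(A) = √(9.2) = 3.0332
  s(B) = √(3.2) = 1.7889

Step 3 — r_{ij} = s_{ij} / (s_i · s_j):
  r[A,A] = 1 (diagonal).
  r[A,B] = -1.2 / (3.0332 · 1.7889) = -1.2 / 5.4259 = -0.2212
  r[B,B] = 1 (diagonal).

R is symmetric with unit diagonal. Assembling:

R = [[1, -0.2212],
 [-0.2212, 1]]


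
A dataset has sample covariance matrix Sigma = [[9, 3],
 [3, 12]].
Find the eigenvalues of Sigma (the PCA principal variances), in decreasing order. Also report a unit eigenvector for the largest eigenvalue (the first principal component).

Step 1 — characteristic polynomial of 2×2 Sigma:
  det(Sigma - λI) = λ² - trace · λ + det = 0.
  trace = 9 + 12 = 21, det = 9·12 - (3)² = 99.
Step 2 — discriminant:
  Δ = trace² - 4·det = 441 - 396 = 45.
Step 3 — eigenvalues:
  λ = (trace ± √Δ)/2 = (21 ± 6.7082)/2,
  λ_1 = 13.8541,  λ_2 = 7.1459.

Step 4 — unit eigenvector for λ_1: solve (Sigma - λ_1 I)v = 0. First row:
  (9 - 13.8541)·v_x + (3)·v_y = 0, i.e. (-4.8541)·v_x + (3)·v_y = 0,
  so v ∝ (b, λ_1 - a) = (3, 4.8541) = u.
  ||u|| = √((3)² + (4.8541)²) = √(32.5623) ≈ 5.7063,
  v_1 = u/||u|| ≈ (0.5257, 0.8507) (||v_1|| = 1).

λ_1 = 13.8541,  λ_2 = 7.1459;  v_1 ≈ (0.5257, 0.8507)


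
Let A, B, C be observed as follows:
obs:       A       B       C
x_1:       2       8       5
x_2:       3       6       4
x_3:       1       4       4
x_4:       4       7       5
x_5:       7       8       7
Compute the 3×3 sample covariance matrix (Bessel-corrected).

Step 1 — column means:
  mean(A) = (2 + 3 + 1 + 4 + 7) / 5 = 17/5 = 3.4
  mean(B) = (8 + 6 + 4 + 7 + 8) / 5 = 33/5 = 6.6
  mean(C) = (5 + 4 + 4 + 5 + 7) / 5 = 25/5 = 5

Step 2 — sample covariance S[i,j] = (1/(n-1)) · Σ_k (x_{k,i} - mean_i) · (x_{k,j} - mean_j), with n-1 = 4.
  S[A,A] = ((-1.4)·(-1.4) + (-0.4)·(-0.4) + (-2.4)·(-2.4) + (0.6)·(0.6) + (3.6)·(3.6)) / 4 = 21.2/4 = 5.3
  S[A,B] = ((-1.4)·(1.4) + (-0.4)·(-0.6) + (-2.4)·(-2.6) + (0.6)·(0.4) + (3.6)·(1.4)) / 4 = 9.8/4 = 2.45
  S[A,C] = ((-1.4)·(0) + (-0.4)·(-1) + (-2.4)·(-1) + (0.6)·(0) + (3.6)·(2)) / 4 = 10/4 = 2.5
  S[B,B] = ((1.4)·(1.4) + (-0.6)·(-0.6) + (-2.6)·(-2.6) + (0.4)·(0.4) + (1.4)·(1.4)) / 4 = 11.2/4 = 2.8
  S[B,C] = ((1.4)·(0) + (-0.6)·(-1) + (-2.6)·(-1) + (0.4)·(0) + (1.4)·(2)) / 4 = 6/4 = 1.5
  S[C,C] = ((0)·(0) + (-1)·(-1) + (-1)·(-1) + (0)·(0) + (2)·(2)) / 4 = 6/4 = 1.5

S is symmetric (S[j,i] = S[i,j]). Assembling:

S = [[5.3, 2.45, 2.5],
 [2.45, 2.8, 1.5],
 [2.5, 1.5, 1.5]]


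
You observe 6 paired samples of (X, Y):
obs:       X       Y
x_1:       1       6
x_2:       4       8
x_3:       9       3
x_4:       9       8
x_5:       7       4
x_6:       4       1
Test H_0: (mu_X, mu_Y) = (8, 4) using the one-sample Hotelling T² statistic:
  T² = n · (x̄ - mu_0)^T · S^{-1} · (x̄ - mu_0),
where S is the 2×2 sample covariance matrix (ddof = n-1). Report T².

Step 1 — sample mean vector:
  mean(X) = (1 + 4 + 9 + 9 + 7 + 4) / 6 = 34/6 = 5.6667
  mean(Y) = (6 + 8 + 3 + 8 + 4 + 1) / 6 = 30/6 = 5
  x̄ = (5.6667, 5),  deviation x̄ - mu_0 = (5.6667, 5) - (8, 4) = (-2.3333, 1).

Step 2 — sample covariance matrix, S[i,j] = (1/(n-1)) · Σ_k (x_{k,i} - mean_i) · (x_{k,j} - mean_j), divisor n-1 = 5:
  S[X,X] = ((-4.6667)·(-4.6667) + (-1.6667)·(-1.6667) + (3.3333)·(3.3333) + (3.3333)·(3.3333) + (1.3333)·(1.3333) + (-1.6667)·(-1.6667)) / 5 = 51.3333/5 = 10.2667
  S[X,Y] = ((-4.6667)·(1) + (-1.6667)·(3) + (3.3333)·(-2) + (3.3333)·(3) + (1.3333)·(-1) + (-1.6667)·(-4)) / 5 = -1/5 = -0.2
  S[Y,Y] = ((1)·(1) + (3)·(3) + (-2)·(-2) + (3)·(3) + (-1)·(-1) + (-4)·(-4)) / 5 = 40/5 = 8
  S = [[10.2667, -0.2],
 [-0.2, 8]].

Step 3 — invert S. det(S) = 10.2667·8 - (-0.2)² = 82.0933.
  S^{-1} = (1/det) · [[d, -b], [-b, a]] = [[0.0975, 0.0024],
 [0.0024, 0.1251]].

Step 4 — quadratic form (x̄ - mu_0)^T · S^{-1} · (x̄ - mu_0):
  S^{-1} · (x̄ - mu_0) = (-0.2249, 0.1194),
  (x̄ - mu_0)^T · [...] = (-2.3333)·(-0.2249) + (1)·(0.1194) = 0.6443.

Step 5 — scale by n: T² = 6 · 0.6443 = 3.8655.

T² ≈ 3.8655


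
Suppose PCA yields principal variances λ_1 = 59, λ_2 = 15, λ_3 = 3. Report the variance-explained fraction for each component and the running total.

Step 1 — total variance = trace(Sigma) = Σ λ_i = 59 + 15 + 3 = 77.

Step 2 — fraction explained by component i = λ_i / Σ λ:
  PC1: 59/77 = 0.7662
  PC2: 15/77 = 0.1948
  PC3: 3/77 = 0.039

Step 3 — cumulative fraction after k components = (λ_1 + ... + λ_k) / Σ λ:
  k = 1: 59/77 = 0.7662
  k = 2: (59 + 15)/77 = 74/77 = 0.961
  k = 3: (59 + 15 + 3)/77 = 77/77 = 1

Summary (fraction, with percent):

explained: PC1 0.7662 (76.62%), PC2 0.1948 (19.48%), PC3 0.039 (3.9%);  cumulative: 0.7662, 0.961, 1


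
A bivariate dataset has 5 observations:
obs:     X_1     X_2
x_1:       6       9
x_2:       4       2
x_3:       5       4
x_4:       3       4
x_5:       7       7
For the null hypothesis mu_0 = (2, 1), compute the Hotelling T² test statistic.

Step 1 — sample mean vector:
  mean(X_1) = (6 + 4 + 5 + 3 + 7) / 5 = 25/5 = 5
  mean(X_2) = (9 + 2 + 4 + 4 + 7) / 5 = 26/5 = 5.2
  x̄ = (5, 5.2),  deviation x̄ - mu_0 = (5, 5.2) - (2, 1) = (3, 4.2).

Step 2 — sample covariance matrix, S[i,j] = (1/(n-1)) · Σ_k (x_{k,i} - mean_i) · (x_{k,j} - mean_j), divisor n-1 = 4:
  S[X_1,X_1] = ((1)·(1) + (-1)·(-1) + (0)·(0) + (-2)·(-2) + (2)·(2)) / 4 = 10/4 = 2.5
  S[X_1,X_2] = ((1)·(3.8) + (-1)·(-3.2) + (0)·(-1.2) + (-2)·(-1.2) + (2)·(1.8)) / 4 = 13/4 = 3.25
  S[X_2,X_2] = ((3.8)·(3.8) + (-3.2)·(-3.2) + (-1.2)·(-1.2) + (-1.2)·(-1.2) + (1.8)·(1.8)) / 4 = 30.8/4 = 7.7
  S = [[2.5, 3.25],
 [3.25, 7.7]].

Step 3 — invert S. det(S) = 2.5·7.7 - (3.25)² = 8.6875.
  S^{-1} = (1/det) · [[d, -b], [-b, a]] = [[0.8863, -0.3741],
 [-0.3741, 0.2878]].

Step 4 — quadratic form (x̄ - mu_0)^T · S^{-1} · (x̄ - mu_0):
  S^{-1} · (x̄ - mu_0) = (1.0878, 0.0863),
  (x̄ - mu_0)^T · [...] = (3)·(1.0878) + (4.2)·(0.0863) = 3.6259.

Step 5 — scale by n: T² = 5 · 3.6259 = 18.1295.

T² ≈ 18.1295
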